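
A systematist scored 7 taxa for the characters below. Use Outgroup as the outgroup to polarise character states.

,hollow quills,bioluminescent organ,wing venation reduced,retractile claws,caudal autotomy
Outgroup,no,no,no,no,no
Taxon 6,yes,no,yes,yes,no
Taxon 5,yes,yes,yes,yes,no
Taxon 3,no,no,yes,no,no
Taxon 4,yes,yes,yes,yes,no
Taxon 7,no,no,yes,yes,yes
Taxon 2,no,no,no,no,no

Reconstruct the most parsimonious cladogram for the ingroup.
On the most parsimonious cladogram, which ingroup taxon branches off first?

The outgroup has state 'no' for every character, so 'yes' is the derived state throughout.
Only Taxon 4, Taxon 5, and Taxon 6 show the derived state 'yes' for hollow quills, supporting them as a clade.
bioluminescent organ (derived state 'yes') is shared by Taxon 4 and Taxon 5 — a synapomorphy uniting that clade.
wing venation reduced: derived state 'yes' in Taxon 3, Taxon 4, Taxon 5, Taxon 6, and Taxon 7 only — synapomorphy for {Taxon 3, Taxon 4, Taxon 5, Taxon 6, Taxon 7}.
Only Taxon 4, Taxon 5, Taxon 6, and Taxon 7 show the derived state 'yes' for retractile claws, supporting them as a clade.
caudal autotomy (derived state 'yes') is unique to Taxon 7 (autapomorphy; uninformative for grouping).
Most parsimonious ingroup topology: ((((Taxon 6,(Taxon 5,Taxon 4)),Taxon 7),Taxon 3),Taxon 2).
Taxon 2 is sister to the clade containing all other ingroup taxa, so it is the earliest-diverging (most basal) ingroup lineage.

Taxon 2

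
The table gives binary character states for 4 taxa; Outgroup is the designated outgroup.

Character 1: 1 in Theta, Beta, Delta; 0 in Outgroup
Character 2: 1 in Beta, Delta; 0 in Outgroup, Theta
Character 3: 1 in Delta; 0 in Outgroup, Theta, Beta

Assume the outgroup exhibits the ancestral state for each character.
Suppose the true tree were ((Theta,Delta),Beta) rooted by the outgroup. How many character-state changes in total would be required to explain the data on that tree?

4

Map each character onto ((Theta,Delta),Beta) (rooted by Outgroup) and count the minimum state changes it requires (Fitch parsimony):
Character 1: 1; Character 2: 2; Character 3: 1.
Total tree length = 4.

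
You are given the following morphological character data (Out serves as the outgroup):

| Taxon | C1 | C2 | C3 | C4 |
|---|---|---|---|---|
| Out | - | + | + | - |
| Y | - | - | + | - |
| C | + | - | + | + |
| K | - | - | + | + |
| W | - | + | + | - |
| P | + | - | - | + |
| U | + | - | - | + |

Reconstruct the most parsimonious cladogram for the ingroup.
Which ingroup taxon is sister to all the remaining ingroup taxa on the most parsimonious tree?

W

Character polarity is set by the outgroup: the derived state is whichever differs from the outgroup's state, so for C2, C3 the derived state is '-', and for the remaining characters it is '+'.
Only C, P, and U show the derived state '+' for C1, supporting them as a clade.
C2 (derived state '-') is shared by C, K, P, U, and Y — a synapomorphy uniting that clade.
C3: derived state '-' in P and U only — synapomorphy for {P, U}.
C4 (derived state '+') is shared by C, K, P, and U — a synapomorphy uniting that clade.
Most parsimonious ingroup topology: ((Y,((C,(P,U)),K)),W).
W is sister to the clade containing all other ingroup taxa, so it is the earliest-diverging (most basal) ingroup lineage.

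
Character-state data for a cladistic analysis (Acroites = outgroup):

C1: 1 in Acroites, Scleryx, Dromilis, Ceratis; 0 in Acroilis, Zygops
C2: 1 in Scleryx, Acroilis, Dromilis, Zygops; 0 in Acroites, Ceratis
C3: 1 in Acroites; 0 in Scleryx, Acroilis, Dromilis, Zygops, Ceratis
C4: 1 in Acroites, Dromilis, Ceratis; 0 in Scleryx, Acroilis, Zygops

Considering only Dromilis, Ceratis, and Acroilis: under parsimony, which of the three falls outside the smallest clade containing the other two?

Character polarity is set by the outgroup: the derived state is whichever differs from the outgroup's state, so for C1, C3, C4 the derived state is '0', and for the remaining characters it is '1'.
Only Acroilis and Zygops show the derived state '0' for C1, supporting them as a clade.
C2: derived state '1' in Acroilis, Dromilis, Scleryx, and Zygops only — synapomorphy for {Acroilis, Dromilis, Scleryx, Zygops}.
C3 (derived state '0') is shared by all ingroup taxa — unites the whole ingroup.
Only Acroilis, Scleryx, and Zygops show the derived state '0' for C4, supporting them as a clade.
Most parsimonious ingroup topology: (((Scleryx,(Acroilis,Zygops)),Dromilis),Ceratis).
Dromilis and Acroilis share a more recent common ancestor with each other than either does with Ceratis, so Ceratis is the least closely related of the three.

Ceratis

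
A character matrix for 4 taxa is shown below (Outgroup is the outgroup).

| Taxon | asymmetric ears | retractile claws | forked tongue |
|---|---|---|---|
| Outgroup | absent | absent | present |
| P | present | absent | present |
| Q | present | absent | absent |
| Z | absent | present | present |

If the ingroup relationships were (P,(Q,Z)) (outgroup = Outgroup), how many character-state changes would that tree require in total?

4

Map each character onto (P,(Q,Z)) (rooted by Outgroup) and count the minimum state changes it requires (Fitch parsimony):
asymmetric ears: 2; retractile claws: 1; forked tongue: 1.
Total tree length = 4.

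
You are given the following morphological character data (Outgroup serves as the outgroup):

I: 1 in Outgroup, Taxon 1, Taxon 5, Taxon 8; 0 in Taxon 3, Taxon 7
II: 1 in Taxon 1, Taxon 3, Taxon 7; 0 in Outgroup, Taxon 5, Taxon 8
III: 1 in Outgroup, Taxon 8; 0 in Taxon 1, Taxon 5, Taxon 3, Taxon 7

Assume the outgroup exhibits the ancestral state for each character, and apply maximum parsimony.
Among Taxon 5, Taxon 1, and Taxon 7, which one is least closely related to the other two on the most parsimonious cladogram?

Character polarity is set by the outgroup: the derived state is whichever differs from the outgroup's state, so for I, III the derived state is '0', and for the remaining characters it is '1'.
I (derived state '0') is shared by Taxon 3 and Taxon 7 — a synapomorphy uniting that clade.
II (derived state '1') is shared by Taxon 1, Taxon 3, and Taxon 7 — a synapomorphy uniting that clade.
III: derived state '0' in Taxon 1, Taxon 3, Taxon 5, and Taxon 7 only — synapomorphy for {Taxon 1, Taxon 3, Taxon 5, Taxon 7}.
Most parsimonious ingroup topology: (((Taxon 1,(Taxon 3,Taxon 7)),Taxon 5),Taxon 8).
Taxon 7 and Taxon 1 share a more recent common ancestor with each other than either does with Taxon 5, so Taxon 5 is the least closely related of the three.

Taxon 5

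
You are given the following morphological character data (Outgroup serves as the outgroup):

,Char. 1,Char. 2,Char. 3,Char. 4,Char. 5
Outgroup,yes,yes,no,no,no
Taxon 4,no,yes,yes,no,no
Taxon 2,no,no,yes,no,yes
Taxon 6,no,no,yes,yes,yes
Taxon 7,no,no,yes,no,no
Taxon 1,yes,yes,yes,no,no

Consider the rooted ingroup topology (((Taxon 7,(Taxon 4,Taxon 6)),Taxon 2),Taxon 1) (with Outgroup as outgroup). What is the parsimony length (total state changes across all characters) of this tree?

7

Map each character onto (((Taxon 7,(Taxon 4,Taxon 6)),Taxon 2),Taxon 1) (rooted by Outgroup) and count the minimum state changes it requires (Fitch parsimony):
Char. 1: 1; Char. 2: 2; Char. 3: 1; Char. 4: 1; Char. 5: 2.
Total tree length = 7.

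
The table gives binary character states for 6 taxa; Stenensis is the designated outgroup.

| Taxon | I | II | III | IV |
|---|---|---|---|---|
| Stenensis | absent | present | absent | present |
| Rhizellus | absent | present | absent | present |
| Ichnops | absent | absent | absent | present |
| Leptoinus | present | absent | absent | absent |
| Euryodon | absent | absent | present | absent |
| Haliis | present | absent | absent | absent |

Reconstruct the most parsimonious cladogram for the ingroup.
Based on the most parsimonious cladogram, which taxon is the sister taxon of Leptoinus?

Character polarity is set by the outgroup: the derived state is whichever differs from the outgroup's state, so for II, IV the derived state is 'absent', and for the remaining characters it is 'present'.
I (derived state 'present') is shared by Haliis and Leptoinus — a synapomorphy uniting that clade.
II (derived state 'absent') is shared by Euryodon, Haliis, Ichnops, and Leptoinus — a synapomorphy uniting that clade.
III (derived state 'present') is unique to Euryodon (autapomorphy; uninformative for grouping).
Only Euryodon, Haliis, and Leptoinus show the derived state 'absent' for IV, supporting them as a clade.
Most parsimonious ingroup topology: (Rhizellus,(Ichnops,((Leptoinus,Haliis),Euryodon))).
Leptoinus and Haliis form a cherry on this tree, so they are sister taxa.

Haliis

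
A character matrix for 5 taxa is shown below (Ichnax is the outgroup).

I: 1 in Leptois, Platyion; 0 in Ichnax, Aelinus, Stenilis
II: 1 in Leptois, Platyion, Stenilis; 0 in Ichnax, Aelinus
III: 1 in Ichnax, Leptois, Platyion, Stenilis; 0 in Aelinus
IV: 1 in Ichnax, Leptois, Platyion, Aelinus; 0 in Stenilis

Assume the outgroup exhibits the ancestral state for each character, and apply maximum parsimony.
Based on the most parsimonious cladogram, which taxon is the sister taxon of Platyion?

Character polarity is set by the outgroup: the derived state is whichever differs from the outgroup's state, so for III, IV the derived state is '0', and for the remaining characters it is '1'.
I (derived state '1') is shared by Leptois and Platyion — a synapomorphy uniting that clade.
II: derived state '1' in Leptois, Platyion, and Stenilis only — synapomorphy for {Leptois, Platyion, Stenilis}.
III (derived state '0') is unique to Aelinus (autapomorphy; uninformative for grouping).
IV (derived state '0') is unique to Stenilis (autapomorphy; uninformative for grouping).
Most parsimonious ingroup topology: (((Leptois,Platyion),Stenilis),Aelinus).
Platyion and Leptois form a cherry on this tree, so they are sister taxa.

Leptois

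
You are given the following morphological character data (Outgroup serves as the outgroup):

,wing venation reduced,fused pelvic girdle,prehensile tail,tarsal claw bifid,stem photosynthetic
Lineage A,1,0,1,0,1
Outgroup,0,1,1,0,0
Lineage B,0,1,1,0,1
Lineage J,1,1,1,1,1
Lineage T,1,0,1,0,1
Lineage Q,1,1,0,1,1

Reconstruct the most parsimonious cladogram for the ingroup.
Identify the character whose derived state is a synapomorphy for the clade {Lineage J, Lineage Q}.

Character polarity is set by the outgroup: the derived state is whichever differs from the outgroup's state, so for fused pelvic girdle, prehensile tail the derived state is '0', and for the remaining characters it is '1'.
wing venation reduced (derived state '1') is shared by Lineage A, Lineage J, Lineage Q, and Lineage T — a synapomorphy uniting that clade.
Only Lineage A and Lineage T show the derived state '0' for fused pelvic girdle, supporting them as a clade.
prehensile tail: derived state '0' in Lineage Q only — an autapomorphy, so it tells us nothing about relationships among taxa.
tarsal claw bifid: derived state '1' in Lineage J and Lineage Q only — synapomorphy for {Lineage J, Lineage Q}.
stem photosynthetic (derived state '1') is shared by all ingroup taxa — unites the whole ingroup.
Most parsimonious ingroup topology: (((Lineage J,Lineage Q),(Lineage A,Lineage T)),Lineage B).
The clade {Lineage J, Lineage Q} is supported by tarsal claw bifid: its derived state '1' occurs in exactly those taxa and in no other taxon (including the outgroup).

tarsal claw bifid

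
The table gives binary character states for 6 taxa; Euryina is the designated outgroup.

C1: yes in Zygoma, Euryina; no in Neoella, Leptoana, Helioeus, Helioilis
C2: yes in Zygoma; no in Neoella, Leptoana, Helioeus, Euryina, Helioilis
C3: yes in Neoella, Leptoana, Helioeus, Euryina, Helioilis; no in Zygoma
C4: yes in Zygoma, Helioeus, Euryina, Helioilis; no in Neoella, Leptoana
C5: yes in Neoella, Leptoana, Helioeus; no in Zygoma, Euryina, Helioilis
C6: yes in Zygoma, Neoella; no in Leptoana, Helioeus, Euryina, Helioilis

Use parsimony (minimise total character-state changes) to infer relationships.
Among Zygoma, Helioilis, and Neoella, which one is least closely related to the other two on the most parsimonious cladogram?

Character polarity is set by the outgroup: the derived state is whichever differs from the outgroup's state, so for C1, C3, C4 the derived state is 'no', and for the remaining characters it is 'yes'.
C1 (derived state 'no') is shared by Helioeus, Helioilis, Leptoana, and Neoella — a synapomorphy uniting that clade.
C2 (derived state 'yes') is unique to Zygoma (autapomorphy; uninformative for grouping).
C3: derived state 'no' in Zygoma only — an autapomorphy, so it tells us nothing about relationships among taxa.
C4 (derived state 'no') is shared by Leptoana and Neoella — a synapomorphy uniting that clade.
C5 (derived state 'yes') is shared by Helioeus, Leptoana, and Neoella — a synapomorphy uniting that clade.
C6 (state 'yes') occurs in Neoella and Zygoma but conflicts with the nesting implied by the other characters — most parsimoniously interpreted as homoplasy.
Most parsimonious ingroup topology: ((((Leptoana,Neoella),Helioeus),Helioilis),Zygoma).
Helioilis and Neoella share a more recent common ancestor with each other than either does with Zygoma, so Zygoma is the least closely related of the three.

Zygoma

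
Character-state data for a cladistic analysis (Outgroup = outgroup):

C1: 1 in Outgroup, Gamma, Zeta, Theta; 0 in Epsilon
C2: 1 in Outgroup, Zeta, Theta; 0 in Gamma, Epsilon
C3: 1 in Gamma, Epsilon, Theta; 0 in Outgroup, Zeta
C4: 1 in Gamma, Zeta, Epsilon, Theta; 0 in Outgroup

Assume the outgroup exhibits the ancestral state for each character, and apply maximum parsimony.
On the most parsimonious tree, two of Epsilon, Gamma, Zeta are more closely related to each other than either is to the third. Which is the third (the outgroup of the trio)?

Zeta

Character polarity is set by the outgroup: the derived state is whichever differs from the outgroup's state, so for C1, C2 the derived state is '0', and for the remaining characters it is '1'.
C1 (derived state '0') is unique to Epsilon (autapomorphy; uninformative for grouping).
C2 (derived state '0') is shared by Epsilon and Gamma — a synapomorphy uniting that clade.
C3: derived state '1' in Epsilon, Gamma, and Theta only — synapomorphy for {Epsilon, Gamma, Theta}.
All ingroup taxa share the derived state '1' for C4; it defines the ingroup but does not resolve relationships within it.
Most parsimonious ingroup topology: (((Gamma,Epsilon),Theta),Zeta).
Gamma and Epsilon share a more recent common ancestor with each other than either does with Zeta, so Zeta is the least closely related of the three.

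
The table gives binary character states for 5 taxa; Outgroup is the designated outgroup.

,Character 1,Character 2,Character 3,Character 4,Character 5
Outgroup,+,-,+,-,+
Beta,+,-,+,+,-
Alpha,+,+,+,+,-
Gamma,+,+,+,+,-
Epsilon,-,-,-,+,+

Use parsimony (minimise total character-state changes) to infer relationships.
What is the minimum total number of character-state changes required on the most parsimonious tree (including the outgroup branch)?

Character polarity is set by the outgroup: the derived state is whichever differs from the outgroup's state, so for Character 1, Character 3, Character 5 the derived state is '-', and for the remaining characters it is '+'.
Character 1 (derived state '-') is unique to Epsilon (autapomorphy; uninformative for grouping).
Character 2 (derived state '+') is shared by Alpha and Gamma — a synapomorphy uniting that clade.
Character 3 (derived state '-') is unique to Epsilon (autapomorphy; uninformative for grouping).
Character 4 (derived state '+') is shared by all ingroup taxa — unites the whole ingroup.
Character 5: derived state '-' in Alpha, Beta, and Gamma only — synapomorphy for {Alpha, Beta, Gamma}.
Most parsimonious ingroup topology: ((Beta,(Alpha,Gamma)),Epsilon).
Changes per character on this tree: Character 1: 1; Character 2: 1; Character 3: 1; Character 4: 1; Character 5: 1.
Total = 5.

5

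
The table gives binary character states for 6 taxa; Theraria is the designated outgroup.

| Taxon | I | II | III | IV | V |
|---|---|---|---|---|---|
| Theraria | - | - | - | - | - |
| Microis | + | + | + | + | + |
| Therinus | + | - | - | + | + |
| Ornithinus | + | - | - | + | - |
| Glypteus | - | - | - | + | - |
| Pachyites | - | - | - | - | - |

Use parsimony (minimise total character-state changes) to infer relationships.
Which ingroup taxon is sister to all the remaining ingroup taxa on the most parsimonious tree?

The outgroup has state '-' for every character, so '+' is the derived state throughout.
I (derived state '+') is shared by Microis, Ornithinus, and Therinus — a synapomorphy uniting that clade.
II: derived state '+' in Microis only — an autapomorphy, so it tells us nothing about relationships among taxa.
III (derived state '+') is unique to Microis (autapomorphy; uninformative for grouping).
IV (derived state '+') is shared by Glypteus, Microis, Ornithinus, and Therinus — a synapomorphy uniting that clade.
Only Microis and Therinus show the derived state '+' for V, supporting them as a clade.
Most parsimonious ingroup topology: ((((Microis,Therinus),Ornithinus),Glypteus),Pachyites).
Pachyites is sister to the clade containing all other ingroup taxa, so it is the earliest-diverging (most basal) ingroup lineage.

Pachyites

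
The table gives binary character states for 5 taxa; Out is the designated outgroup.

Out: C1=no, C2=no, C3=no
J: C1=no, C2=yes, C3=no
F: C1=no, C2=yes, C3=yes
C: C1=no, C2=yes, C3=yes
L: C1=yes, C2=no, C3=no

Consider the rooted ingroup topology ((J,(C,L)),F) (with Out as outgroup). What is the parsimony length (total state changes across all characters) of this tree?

Map each character onto ((J,(C,L)),F) (rooted by Out) and count the minimum state changes it requires (Fitch parsimony):
C1: 1; C2: 2; C3: 2.
Total tree length = 5.

5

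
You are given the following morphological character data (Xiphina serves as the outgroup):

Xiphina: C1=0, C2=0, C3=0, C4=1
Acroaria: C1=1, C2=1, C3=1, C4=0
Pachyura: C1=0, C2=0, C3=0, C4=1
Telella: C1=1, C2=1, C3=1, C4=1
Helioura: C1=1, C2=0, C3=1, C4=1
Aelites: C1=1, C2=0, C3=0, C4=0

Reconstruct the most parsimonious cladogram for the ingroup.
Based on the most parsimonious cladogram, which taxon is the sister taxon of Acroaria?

Telella

Character polarity is set by the outgroup: the derived state is whichever differs from the outgroup's state, so for C4 the derived state is '0', and for the remaining characters it is '1'.
C1: derived state '1' in Acroaria, Aelites, Helioura, and Telella only — synapomorphy for {Acroaria, Aelites, Helioura, Telella}.
Only Acroaria and Telella show the derived state '1' for C2, supporting them as a clade.
C3 (derived state '1') is shared by Acroaria, Helioura, and Telella — a synapomorphy uniting that clade.
C4 groups Acroaria and Aelites, which is incompatible with the clades supported by the remaining characters; treating it as convergent (homoplasy) costs fewer steps than any alternative tree.
Most parsimonious ingroup topology: ((((Acroaria,Telella),Helioura),Aelites),Pachyura).
Acroaria and Telella form a cherry on this tree, so they are sister taxa.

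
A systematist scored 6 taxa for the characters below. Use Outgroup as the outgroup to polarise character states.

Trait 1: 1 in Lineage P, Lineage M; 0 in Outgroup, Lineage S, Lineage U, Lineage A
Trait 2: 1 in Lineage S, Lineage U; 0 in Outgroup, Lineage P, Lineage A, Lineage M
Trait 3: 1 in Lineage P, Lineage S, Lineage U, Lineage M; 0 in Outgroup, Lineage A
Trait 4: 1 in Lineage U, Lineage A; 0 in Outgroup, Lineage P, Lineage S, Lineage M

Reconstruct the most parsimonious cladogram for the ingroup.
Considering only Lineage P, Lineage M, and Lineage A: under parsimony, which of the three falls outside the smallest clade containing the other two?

Lineage A

The outgroup has state '0' for every character, so '1' is the derived state throughout.
Trait 1 (derived state '1') is shared by Lineage M and Lineage P — a synapomorphy uniting that clade.
Trait 2: derived state '1' in Lineage S and Lineage U only — synapomorphy for {Lineage S, Lineage U}.
Trait 3: derived state '1' in Lineage M, Lineage P, Lineage S, and Lineage U only — synapomorphy for {Lineage M, Lineage P, Lineage S, Lineage U}.
Trait 4 groups Lineage A and Lineage U, which is incompatible with the clades supported by the remaining characters; treating it as convergent (homoplasy) costs fewer steps than any alternative tree.
Most parsimonious ingroup topology: (((Lineage P,Lineage M),(Lineage S,Lineage U)),Lineage A).
Lineage M and Lineage P share a more recent common ancestor with each other than either does with Lineage A, so Lineage A is the least closely related of the three.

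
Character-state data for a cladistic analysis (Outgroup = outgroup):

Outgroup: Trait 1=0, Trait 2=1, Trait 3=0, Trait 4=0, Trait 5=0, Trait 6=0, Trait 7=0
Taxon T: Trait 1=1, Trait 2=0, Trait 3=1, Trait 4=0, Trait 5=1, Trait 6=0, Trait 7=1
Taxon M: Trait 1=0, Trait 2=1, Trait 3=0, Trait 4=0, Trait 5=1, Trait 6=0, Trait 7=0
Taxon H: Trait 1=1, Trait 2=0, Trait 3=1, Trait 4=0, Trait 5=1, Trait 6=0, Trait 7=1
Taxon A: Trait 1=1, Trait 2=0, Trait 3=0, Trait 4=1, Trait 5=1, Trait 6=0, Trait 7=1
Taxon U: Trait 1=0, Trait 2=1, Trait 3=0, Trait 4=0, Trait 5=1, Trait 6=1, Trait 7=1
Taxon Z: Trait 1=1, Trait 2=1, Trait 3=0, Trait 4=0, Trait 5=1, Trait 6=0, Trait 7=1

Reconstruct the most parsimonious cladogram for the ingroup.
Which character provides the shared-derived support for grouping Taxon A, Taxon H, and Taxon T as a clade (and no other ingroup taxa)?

Trait 2

Character polarity is set by the outgroup: the derived state is whichever differs from the outgroup's state, so for Trait 2 the derived state is '0', and for the remaining characters it is '1'.
Trait 1: derived state '1' in Taxon A, Taxon H, Taxon T, and Taxon Z only — synapomorphy for {Taxon A, Taxon H, Taxon T, Taxon Z}.
Only Taxon A, Taxon H, and Taxon T show the derived state '0' for Trait 2, supporting them as a clade.
Trait 3 (derived state '1') is shared by Taxon H and Taxon T — a synapomorphy uniting that clade.
Trait 4: derived state '1' in Taxon A only — an autapomorphy, so it tells us nothing about relationships among taxa.
Trait 5 (derived state '1') is shared by all ingroup taxa — unites the whole ingroup.
Trait 6 (derived state '1') is unique to Taxon U (autapomorphy; uninformative for grouping).
Only Taxon A, Taxon H, Taxon T, Taxon U, and Taxon Z show the derived state '1' for Trait 7, supporting them as a clade.
Most parsimonious ingroup topology: (((((Taxon T,Taxon H),Taxon A),Taxon Z),Taxon U),Taxon M).
The clade {Taxon A, Taxon H, Taxon T} is supported by Trait 2: its derived state '0' occurs in exactly those taxa and in no other taxon (including the outgroup).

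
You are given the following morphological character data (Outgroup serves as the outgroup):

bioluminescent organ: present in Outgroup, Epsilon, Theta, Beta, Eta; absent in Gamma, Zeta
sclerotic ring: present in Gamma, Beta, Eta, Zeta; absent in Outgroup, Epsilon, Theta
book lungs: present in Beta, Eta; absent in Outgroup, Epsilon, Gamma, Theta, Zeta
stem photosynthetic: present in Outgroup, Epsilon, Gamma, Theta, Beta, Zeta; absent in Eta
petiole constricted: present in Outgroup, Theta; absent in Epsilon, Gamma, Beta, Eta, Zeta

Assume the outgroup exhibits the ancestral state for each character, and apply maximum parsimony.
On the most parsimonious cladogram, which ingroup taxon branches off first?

Theta

Character polarity is set by the outgroup: the derived state is whichever differs from the outgroup's state, so for bioluminescent organ, stem photosynthetic, petiole constricted the derived state is 'absent', and for the remaining characters it is 'present'.
bioluminescent organ: derived state 'absent' in Gamma and Zeta only — synapomorphy for {Gamma, Zeta}.
sclerotic ring: derived state 'present' in Beta, Eta, Gamma, and Zeta only — synapomorphy for {Beta, Eta, Gamma, Zeta}.
book lungs (derived state 'present') is shared by Beta and Eta — a synapomorphy uniting that clade.
stem photosynthetic (derived state 'absent') is unique to Eta (autapomorphy; uninformative for grouping).
Only Beta, Epsilon, Eta, Gamma, and Zeta show the derived state 'absent' for petiole constricted, supporting them as a clade.
Most parsimonious ingroup topology: ((Epsilon,((Gamma,Zeta),(Beta,Eta))),Theta).
Theta is sister to the clade containing all other ingroup taxa, so it is the earliest-diverging (most basal) ingroup lineage.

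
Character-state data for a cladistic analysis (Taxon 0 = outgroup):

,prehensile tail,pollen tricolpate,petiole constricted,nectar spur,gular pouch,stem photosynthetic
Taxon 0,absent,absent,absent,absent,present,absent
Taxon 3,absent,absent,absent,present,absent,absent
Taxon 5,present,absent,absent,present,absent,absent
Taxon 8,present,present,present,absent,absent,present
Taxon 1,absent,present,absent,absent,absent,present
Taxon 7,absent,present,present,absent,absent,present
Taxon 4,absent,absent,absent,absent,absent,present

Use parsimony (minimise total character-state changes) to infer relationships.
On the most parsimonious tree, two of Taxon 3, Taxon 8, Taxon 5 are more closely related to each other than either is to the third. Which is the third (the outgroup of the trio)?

Taxon 8

Character polarity is set by the outgroup: the derived state is whichever differs from the outgroup's state, so for gular pouch the derived state is 'absent', and for the remaining characters it is 'present'.
prehensile tail (state 'present') occurs in Taxon 5 and Taxon 8 but conflicts with the nesting implied by the other characters — most parsimoniously interpreted as homoplasy.
Only Taxon 1, Taxon 7, and Taxon 8 show the derived state 'present' for pollen tricolpate, supporting them as a clade.
petiole constricted: derived state 'present' in Taxon 7 and Taxon 8 only — synapomorphy for {Taxon 7, Taxon 8}.
nectar spur: derived state 'present' in Taxon 3 and Taxon 5 only — synapomorphy for {Taxon 3, Taxon 5}.
All ingroup taxa share the derived state 'absent' for gular pouch; it defines the ingroup but does not resolve relationships within it.
stem photosynthetic: derived state 'present' in Taxon 1, Taxon 4, Taxon 7, and Taxon 8 only — synapomorphy for {Taxon 1, Taxon 4, Taxon 7, Taxon 8}.
Most parsimonious ingroup topology: ((Taxon 3,Taxon 5),(((Taxon 8,Taxon 7),Taxon 1),Taxon 4)).
Taxon 5 and Taxon 3 share a more recent common ancestor with each other than either does with Taxon 8, so Taxon 8 is the least closely related of the three.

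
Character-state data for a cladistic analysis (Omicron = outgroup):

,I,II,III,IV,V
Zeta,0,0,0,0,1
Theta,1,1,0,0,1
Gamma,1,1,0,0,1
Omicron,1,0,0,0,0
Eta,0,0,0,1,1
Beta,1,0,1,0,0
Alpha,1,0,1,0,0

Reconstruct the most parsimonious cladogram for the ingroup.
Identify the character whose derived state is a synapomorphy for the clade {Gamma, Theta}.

Character polarity is set by the outgroup: the derived state is whichever differs from the outgroup's state, so for I the derived state is '0', and for the remaining characters it is '1'.
I: derived state '0' in Eta and Zeta only — synapomorphy for {Eta, Zeta}.
Only Gamma and Theta show the derived state '1' for II, supporting them as a clade.
III (derived state '1') is shared by Alpha and Beta — a synapomorphy uniting that clade.
IV: derived state '1' in Eta only — an autapomorphy, so it tells us nothing about relationships among taxa.
V (derived state '1') is shared by Eta, Gamma, Theta, and Zeta — a synapomorphy uniting that clade.
Most parsimonious ingroup topology: (((Gamma,Theta),(Eta,Zeta)),(Alpha,Beta)).
The clade {Gamma, Theta} is supported by II: its derived state '1' occurs in exactly those taxa and in no other taxon (including the outgroup).

II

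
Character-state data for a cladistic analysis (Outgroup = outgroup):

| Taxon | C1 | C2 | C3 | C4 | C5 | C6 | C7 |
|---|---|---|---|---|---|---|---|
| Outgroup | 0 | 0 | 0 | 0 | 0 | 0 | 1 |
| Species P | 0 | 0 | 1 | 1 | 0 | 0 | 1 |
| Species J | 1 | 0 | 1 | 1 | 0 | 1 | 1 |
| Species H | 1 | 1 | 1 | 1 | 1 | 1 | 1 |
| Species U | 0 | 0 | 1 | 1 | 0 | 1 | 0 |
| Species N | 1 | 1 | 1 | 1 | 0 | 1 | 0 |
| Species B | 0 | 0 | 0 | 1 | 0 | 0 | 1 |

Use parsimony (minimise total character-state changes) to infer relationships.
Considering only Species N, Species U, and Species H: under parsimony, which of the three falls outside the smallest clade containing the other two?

Species U

Character polarity is set by the outgroup: the derived state is whichever differs from the outgroup's state, so for C7 the derived state is '0', and for the remaining characters it is '1'.
Only Species H, Species J, and Species N show the derived state '1' for C1, supporting them as a clade.
Only Species H and Species N show the derived state '1' for C2, supporting them as a clade.
Only Species H, Species J, Species N, Species P, and Species U show the derived state '1' for C3, supporting them as a clade.
C4 (derived state '1') is shared by all ingroup taxa — unites the whole ingroup.
C5: derived state '1' in Species H only — an autapomorphy, so it tells us nothing about relationships among taxa.
C6 (derived state '1') is shared by Species H, Species J, Species N, and Species U — a synapomorphy uniting that clade.
C7 (state '0') occurs in Species N and Species U but conflicts with the nesting implied by the other characters — most parsimoniously interpreted as homoplasy.
Most parsimonious ingroup topology: ((Species P,((Species J,(Species H,Species N)),Species U)),Species B).
Species H and Species N share a more recent common ancestor with each other than either does with Species U, so Species U is the least closely related of the three.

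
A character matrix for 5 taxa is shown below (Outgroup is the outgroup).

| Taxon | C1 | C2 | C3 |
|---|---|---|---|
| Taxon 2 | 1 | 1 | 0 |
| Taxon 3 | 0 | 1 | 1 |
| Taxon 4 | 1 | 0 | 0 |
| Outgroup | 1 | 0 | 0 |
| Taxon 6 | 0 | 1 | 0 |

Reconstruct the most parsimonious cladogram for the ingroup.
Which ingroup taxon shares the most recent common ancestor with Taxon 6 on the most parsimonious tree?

Taxon 3

Character polarity is set by the outgroup: the derived state is whichever differs from the outgroup's state, so for C1 the derived state is '0', and for the remaining characters it is '1'.
Only Taxon 3 and Taxon 6 show the derived state '0' for C1, supporting them as a clade.
Only Taxon 2, Taxon 3, and Taxon 6 show the derived state '1' for C2, supporting them as a clade.
C3: derived state '1' in Taxon 3 only — an autapomorphy, so it tells us nothing about relationships among taxa.
Most parsimonious ingroup topology: (((Taxon 3,Taxon 6),Taxon 2),Taxon 4).
Taxon 6 and Taxon 3 form a cherry on this tree, so they are sister taxa.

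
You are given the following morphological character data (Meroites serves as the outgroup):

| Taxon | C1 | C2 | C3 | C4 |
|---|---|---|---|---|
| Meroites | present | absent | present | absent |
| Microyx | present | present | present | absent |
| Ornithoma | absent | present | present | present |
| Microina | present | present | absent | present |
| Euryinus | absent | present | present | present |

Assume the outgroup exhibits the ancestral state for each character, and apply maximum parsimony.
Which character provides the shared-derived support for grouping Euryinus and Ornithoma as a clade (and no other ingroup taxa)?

C1

Character polarity is set by the outgroup: the derived state is whichever differs from the outgroup's state, so for C1, C3 the derived state is 'absent', and for the remaining characters it is 'present'.
C1 (derived state 'absent') is shared by Euryinus and Ornithoma — a synapomorphy uniting that clade.
All ingroup taxa share the derived state 'present' for C2; it defines the ingroup but does not resolve relationships within it.
C3 (derived state 'absent') is unique to Microina (autapomorphy; uninformative for grouping).
Only Euryinus, Microina, and Ornithoma show the derived state 'present' for C4, supporting them as a clade.
Most parsimonious ingroup topology: (Microyx,((Ornithoma,Euryinus),Microina)).
The clade {Euryinus, Ornithoma} is supported by C1: its derived state 'absent' occurs in exactly those taxa and in no other taxon (including the outgroup).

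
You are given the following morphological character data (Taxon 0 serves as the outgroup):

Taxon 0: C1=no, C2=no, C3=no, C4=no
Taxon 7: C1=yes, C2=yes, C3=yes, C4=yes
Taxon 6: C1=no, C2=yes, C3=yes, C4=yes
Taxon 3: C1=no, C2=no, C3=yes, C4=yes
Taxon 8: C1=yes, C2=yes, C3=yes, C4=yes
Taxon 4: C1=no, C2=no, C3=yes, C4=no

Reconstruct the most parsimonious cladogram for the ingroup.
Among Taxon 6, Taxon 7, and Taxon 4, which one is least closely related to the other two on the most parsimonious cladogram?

The outgroup has state 'no' for every character, so 'yes' is the derived state throughout.
Only Taxon 7 and Taxon 8 show the derived state 'yes' for C1, supporting them as a clade.
Only Taxon 6, Taxon 7, and Taxon 8 show the derived state 'yes' for C2, supporting them as a clade.
All ingroup taxa share the derived state 'yes' for C3; it defines the ingroup but does not resolve relationships within it.
C4 (derived state 'yes') is shared by Taxon 3, Taxon 6, Taxon 7, and Taxon 8 — a synapomorphy uniting that clade.
Most parsimonious ingroup topology: ((((Taxon 7,Taxon 8),Taxon 6),Taxon 3),Taxon 4).
Taxon 7 and Taxon 6 share a more recent common ancestor with each other than either does with Taxon 4, so Taxon 4 is the least closely related of the three.

Taxon 4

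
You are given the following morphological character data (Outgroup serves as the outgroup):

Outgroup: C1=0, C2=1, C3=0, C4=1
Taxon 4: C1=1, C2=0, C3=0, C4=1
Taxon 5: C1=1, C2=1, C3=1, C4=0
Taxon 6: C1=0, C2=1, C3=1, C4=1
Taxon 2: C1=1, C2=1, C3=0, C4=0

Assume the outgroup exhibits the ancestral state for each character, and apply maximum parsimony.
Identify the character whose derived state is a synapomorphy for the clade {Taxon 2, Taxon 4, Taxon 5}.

C1

Character polarity is set by the outgroup: the derived state is whichever differs from the outgroup's state, so for C2, C4 the derived state is '0', and for the remaining characters it is '1'.
C1 (derived state '1') is shared by Taxon 2, Taxon 4, and Taxon 5 — a synapomorphy uniting that clade.
C2 (derived state '0') is unique to Taxon 4 (autapomorphy; uninformative for grouping).
C3 groups Taxon 5 and Taxon 6, which is incompatible with the clades supported by the remaining characters; treating it as convergent (homoplasy) costs fewer steps than any alternative tree.
Only Taxon 2 and Taxon 5 show the derived state '0' for C4, supporting them as a clade.
Most parsimonious ingroup topology: ((Taxon 4,(Taxon 5,Taxon 2)),Taxon 6).
The clade {Taxon 2, Taxon 4, Taxon 5} is supported by C1: its derived state '1' occurs in exactly those taxa and in no other taxon (including the outgroup).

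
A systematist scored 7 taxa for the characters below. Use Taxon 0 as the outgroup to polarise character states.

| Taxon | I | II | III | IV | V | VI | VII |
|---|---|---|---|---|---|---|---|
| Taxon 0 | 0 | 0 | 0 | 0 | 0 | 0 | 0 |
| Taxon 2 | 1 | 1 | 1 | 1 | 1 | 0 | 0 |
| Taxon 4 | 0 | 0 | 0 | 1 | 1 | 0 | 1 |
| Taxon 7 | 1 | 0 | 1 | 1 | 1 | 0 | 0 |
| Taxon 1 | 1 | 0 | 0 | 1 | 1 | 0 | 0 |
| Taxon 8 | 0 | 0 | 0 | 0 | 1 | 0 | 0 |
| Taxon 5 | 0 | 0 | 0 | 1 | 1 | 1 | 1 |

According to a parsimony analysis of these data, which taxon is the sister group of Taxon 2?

Taxon 7

The outgroup has state '0' for every character, so '1' is the derived state throughout.
I (derived state '1') is shared by Taxon 1, Taxon 2, and Taxon 7 — a synapomorphy uniting that clade.
II: derived state '1' in Taxon 2 only — an autapomorphy, so it tells us nothing about relationships among taxa.
Only Taxon 2 and Taxon 7 show the derived state '1' for III, supporting them as a clade.
Only Taxon 1, Taxon 2, Taxon 4, Taxon 5, and Taxon 7 show the derived state '1' for IV, supporting them as a clade.
All ingroup taxa share the derived state '1' for V; it defines the ingroup but does not resolve relationships within it.
VI: derived state '1' in Taxon 5 only — an autapomorphy, so it tells us nothing about relationships among taxa.
VII: derived state '1' in Taxon 4 and Taxon 5 only — synapomorphy for {Taxon 4, Taxon 5}.
Most parsimonious ingroup topology: ((((Taxon 2,Taxon 7),Taxon 1),(Taxon 4,Taxon 5)),Taxon 8).
Taxon 2 and Taxon 7 form a cherry on this tree, so they are sister taxa.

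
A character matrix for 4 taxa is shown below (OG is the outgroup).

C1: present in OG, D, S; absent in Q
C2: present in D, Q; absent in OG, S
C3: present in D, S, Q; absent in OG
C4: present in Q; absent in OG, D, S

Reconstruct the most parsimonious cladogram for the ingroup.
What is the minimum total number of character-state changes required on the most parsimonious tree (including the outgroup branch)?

Character polarity is set by the outgroup: the derived state is whichever differs from the outgroup's state, so for C1 the derived state is 'absent', and for the remaining characters it is 'present'.
C1 (derived state 'absent') is unique to Q (autapomorphy; uninformative for grouping).
Only D and Q show the derived state 'present' for C2, supporting them as a clade.
All ingroup taxa share the derived state 'present' for C3; it defines the ingroup but does not resolve relationships within it.
C4: derived state 'present' in Q only — an autapomorphy, so it tells us nothing about relationships among taxa.
Most parsimonious ingroup topology: ((D,Q),S).
Changes per character on this tree: C1: 1; C2: 1; C3: 1; C4: 1.
Total = 4.

4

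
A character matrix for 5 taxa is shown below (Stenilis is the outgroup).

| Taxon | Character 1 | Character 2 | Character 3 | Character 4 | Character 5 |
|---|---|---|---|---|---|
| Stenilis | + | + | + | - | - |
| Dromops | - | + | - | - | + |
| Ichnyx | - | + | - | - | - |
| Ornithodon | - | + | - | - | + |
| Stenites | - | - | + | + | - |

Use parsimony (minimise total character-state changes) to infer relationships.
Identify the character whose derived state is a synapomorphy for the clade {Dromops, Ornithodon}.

Character polarity is set by the outgroup: the derived state is whichever differs from the outgroup's state, so for Character 1, Character 2, Character 3 the derived state is '-', and for the remaining characters it is '+'.
Character 1 (derived state '-') is shared by all ingroup taxa — unites the whole ingroup.
Character 2: derived state '-' in Stenites only — an autapomorphy, so it tells us nothing about relationships among taxa.
Character 3: derived state '-' in Dromops, Ichnyx, and Ornithodon only — synapomorphy for {Dromops, Ichnyx, Ornithodon}.
Character 4: derived state '+' in Stenites only — an autapomorphy, so it tells us nothing about relationships among taxa.
Character 5 (derived state '+') is shared by Dromops and Ornithodon — a synapomorphy uniting that clade.
Most parsimonious ingroup topology: (((Dromops,Ornithodon),Ichnyx),Stenites).
The clade {Dromops, Ornithodon} is supported by Character 5: its derived state '+' occurs in exactly those taxa and in no other taxon (including the outgroup).

Character 5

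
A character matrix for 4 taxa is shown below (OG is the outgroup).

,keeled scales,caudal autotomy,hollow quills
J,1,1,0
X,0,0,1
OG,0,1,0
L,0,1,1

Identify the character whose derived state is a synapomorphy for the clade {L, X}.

hollow quills

Character polarity is set by the outgroup: the derived state is whichever differs from the outgroup's state, so for caudal autotomy the derived state is '0', and for the remaining characters it is '1'.
keeled scales: derived state '1' in J only — an autapomorphy, so it tells us nothing about relationships among taxa.
caudal autotomy (derived state '0') is unique to X (autapomorphy; uninformative for grouping).
Only L and X show the derived state '1' for hollow quills, supporting them as a clade.
Most parsimonious ingroup topology: (J,(X,L)).
The clade {L, X} is supported by hollow quills: its derived state '1' occurs in exactly those taxa and in no other taxon (including the outgroup).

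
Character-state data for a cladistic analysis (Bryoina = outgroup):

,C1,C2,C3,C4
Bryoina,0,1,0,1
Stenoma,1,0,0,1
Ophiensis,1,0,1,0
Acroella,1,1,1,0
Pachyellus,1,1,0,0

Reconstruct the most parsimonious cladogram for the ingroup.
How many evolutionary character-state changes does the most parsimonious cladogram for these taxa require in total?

Character polarity is set by the outgroup: the derived state is whichever differs from the outgroup's state, so for C2, C4 the derived state is '0', and for the remaining characters it is '1'.
All ingroup taxa share the derived state '1' for C1; it defines the ingroup but does not resolve relationships within it.
C2 (state '0') occurs in Ophiensis and Stenoma but conflicts with the nesting implied by the other characters — most parsimoniously interpreted as homoplasy.
Only Acroella and Ophiensis show the derived state '1' for C3, supporting them as a clade.
C4: derived state '0' in Acroella, Ophiensis, and Pachyellus only — synapomorphy for {Acroella, Ophiensis, Pachyellus}.
Most parsimonious ingroup topology: (Stenoma,((Ophiensis,Acroella),Pachyellus)).
Changes per character on this tree: C1: 1; C2: 2; C3: 1; C4: 1.
Total = 5.

5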